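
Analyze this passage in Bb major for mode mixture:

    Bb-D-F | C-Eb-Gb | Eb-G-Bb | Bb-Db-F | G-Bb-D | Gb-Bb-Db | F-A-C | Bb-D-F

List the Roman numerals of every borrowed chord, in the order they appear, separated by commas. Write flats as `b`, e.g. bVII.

In Bb major the diatonic chords are Bb, Cm, Dm, Eb, F, Gm, Adim. Bb–D–F = Bb, Eb–G–Bb = Eb, G–Bb–D = Gm and F–A–C = F are all diatonic. C–Eb–Gb doesn't fit — on degree 2 Bb major would have Cm (ii). Cdim is the degree-2 chord of Bb minor, so it is the borrowed ii°. Bb–Db–F doesn't fit — on degree 1 Bb major would have Bb (I). Bbm is the degree-1 chord of Bb minor, so it is the borrowed i. Gb–Bb–Db doesn't fit — on degree 6 Bb major would have Gm (vi). Gb is the degree-6 chord of Bb minor, so it is the borrowed bVI.

ii°, i, bVI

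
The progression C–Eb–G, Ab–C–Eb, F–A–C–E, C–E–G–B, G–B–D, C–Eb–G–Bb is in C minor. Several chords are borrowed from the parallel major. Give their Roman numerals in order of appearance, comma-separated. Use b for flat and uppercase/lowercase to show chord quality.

In C minor (with V from harmonic minor) the diatonic chords are Cm, Ddim, Eb, Fm, G, Ab, Bb. Of the given chords, C–Eb–G = Cm, Ab–C–Eb = Ab, G–B–D = G and C–Eb–G–Bb = Cm7 are diatonic. F–A–C–E doesn't fit — on degree 4 C minor would have Fm (iv). Fmaj7 is the degree-4 chord of C major, so it is the borrowed IVmaj7. C–E–G–B doesn't fit — on degree 1 C minor would have Cm (i). Cmaj7 is the degree-1 chord of C major, so it is the borrowed Imaj7.

IVmaj7, Imaj7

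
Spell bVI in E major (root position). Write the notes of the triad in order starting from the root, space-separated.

C E G

The root of bVI is the lowered 6th degree: C# becomes C. Stacking thirds in E minor on C gives C–E–G.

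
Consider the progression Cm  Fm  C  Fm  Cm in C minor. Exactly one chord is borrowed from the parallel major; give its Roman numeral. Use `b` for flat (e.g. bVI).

I

In C minor (with V from harmonic minor) the diatonic chords are Cm, Ddim, Eb, Fm, G, Ab, Bb. Cm and Fm both belong to that set. But C (C–E–G) is foreign: the diatonic i on degree 1 is Cm, whereas C comes from C major. It is labeled I.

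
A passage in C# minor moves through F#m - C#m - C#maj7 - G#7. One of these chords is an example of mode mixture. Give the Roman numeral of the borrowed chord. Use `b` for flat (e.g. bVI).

Imaj7

C# minor has the diatonic set C#m, D#dim, E, F#m, G#, A, B (with V from harmonic minor). Of the given chords, F#m, C#m and G#7 are diatonic. C#maj7 (C#–E#–G#–B#) is not: scale degree 1 in C# minor carries C#m (i). In C# major the chord on that degree is C#maj7, so here it functions as Imaj7, borrowed from the parallel major.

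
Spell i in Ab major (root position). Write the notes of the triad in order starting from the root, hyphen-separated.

Ab-Cb-Eb

The root, Ab, is scale degree 1 — the same note in Ab major and Ab minor; only the chord quality changes. Stacking thirds in Ab minor on Ab gives Ab–Cb–Eb.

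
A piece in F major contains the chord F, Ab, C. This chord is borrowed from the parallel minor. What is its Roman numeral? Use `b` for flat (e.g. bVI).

F is scale degree 1 in F major. F–Ab–C is a minor chord — the form found in F minor, not the diatonic I (F). Borrowed into F major it is written i.

i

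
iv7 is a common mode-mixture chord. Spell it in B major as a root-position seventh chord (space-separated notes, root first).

E G B D

iv7 is built on scale degree 4, which is E in both B major and its parallel. Building the minor-seventh chord from the parallel minor on E: E–G–B–D.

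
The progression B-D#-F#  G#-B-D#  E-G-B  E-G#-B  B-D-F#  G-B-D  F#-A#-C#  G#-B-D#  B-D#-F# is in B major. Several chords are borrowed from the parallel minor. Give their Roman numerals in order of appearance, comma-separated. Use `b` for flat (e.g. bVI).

iv, i, bVI

In B major the diatonic chords are B, C#m, D#m, E, F#, G#m, A#dim. B–D#–F# = B, G#–B–D# = G#m, E–G#–B = E and F#–A#–C# = F# all belong to that set. E–G–B doesn't fit — on degree 4 B major would have E (IV). Em is the degree-4 chord of B minor, so it is the borrowed iv. B–D–F# doesn't fit — on degree 1 B major would have B (I). Bm is the degree-1 chord of B minor, so it is the borrowed i. G–B–D doesn't fit — on degree 6 B major would have G#m (vi). G is the degree-6 chord of B minor, so it is the borrowed bVI.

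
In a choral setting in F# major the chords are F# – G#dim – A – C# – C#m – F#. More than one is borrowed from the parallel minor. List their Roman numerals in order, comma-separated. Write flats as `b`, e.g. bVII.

ii°, bIII, v

The diatonic triads in F# major are F#, G#m, A#m, B, C#, D#m, E#dim. Of the given chords, F# and C# are diatonic. But G#dim (G#–B–D) is foreign: the diatonic ii on degree 2 is G#m, whereas G#dim comes from F# minor. It is labeled ii°. A (A–C#–E) doesn't fit — on degree 3 F# major would have A#m (iii). A is the degree-3 chord of F# minor, so it is the borrowed bIII. But C#m (C#–E–G#) is foreign: the diatonic V on degree 5 is C#, whereas C#m comes from F# minor. It is labeled v.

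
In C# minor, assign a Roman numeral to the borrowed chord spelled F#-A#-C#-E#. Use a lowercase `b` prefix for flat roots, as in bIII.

F# is scale degree 4 in C# minor. F#–A#–C#–E# is a major-seventh chord — the form found in C# major, not the diatonic iv (F#m). Borrowed into C# minor it is written IVmaj7.

IVmaj7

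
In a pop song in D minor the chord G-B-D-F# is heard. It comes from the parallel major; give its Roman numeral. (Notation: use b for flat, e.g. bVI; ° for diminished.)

IVmaj7

G is scale degree 4 in D minor. The diatonic chord on degree 4 would be Gm (iv), but G–B–D–F# is the major-seventh chord from D major. As a borrowed chord it is labeled IVmaj7.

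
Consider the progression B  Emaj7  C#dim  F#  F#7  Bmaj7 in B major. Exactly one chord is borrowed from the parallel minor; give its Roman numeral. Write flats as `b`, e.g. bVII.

B major has the diatonic set B, C#m, D#m, E, F#, G#m, A#dim. B, Emaj7, F#, F#7 and Bmaj7 all belong to that set. C#dim (C#–E–G) doesn't fit — on degree 2 B major would have C#m (ii). C#dim is the degree-2 chord of B minor, so it is the borrowed ii°.

ii°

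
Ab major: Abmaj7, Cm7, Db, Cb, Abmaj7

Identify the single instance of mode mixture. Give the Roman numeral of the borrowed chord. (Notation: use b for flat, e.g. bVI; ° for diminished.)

bIII

The diatonic triads in Ab major are Ab, Bbm, Cm, Db, Eb, Fm, Gdim. Abmaj7, Cm7 and Db all belong to that set. But Cb (Cb–Eb–Gb) is foreign: the diatonic iii on degree 3 is Cm, whereas Cb comes from Ab minor. It is labeled bIII.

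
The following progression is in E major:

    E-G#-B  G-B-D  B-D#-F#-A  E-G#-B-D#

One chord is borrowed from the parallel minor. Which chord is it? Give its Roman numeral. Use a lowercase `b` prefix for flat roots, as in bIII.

The diatonic triads in E major are E, F#m, G#m, A, B, C#m, D#dim. Of the given chords, E–G#–B = E, B–D#–F#–A = B7 and E–G#–B–D# = Emaj7 are diatonic. But G–B–D is foreign: the diatonic iii on degree 3 is G#m, whereas G comes from E minor. It is labeled bIII.

bIII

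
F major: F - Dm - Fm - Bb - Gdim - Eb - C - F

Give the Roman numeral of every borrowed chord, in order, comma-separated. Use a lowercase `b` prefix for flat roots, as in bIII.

F major has the diatonic set F, Gm, Am, Bb, C, Dm, Edim. Of the given chords, F, Dm, Bb and C are diatonic. Fm (F–Ab–C) is not: scale degree 1 in F major carries F (I). In F minor the chord on that degree is Fm, so here it functions as i, borrowed from the parallel minor. But Gdim (G–Bb–Db) is foreign: the diatonic ii on degree 2 is Gm, whereas Gdim comes from F minor. It is labeled ii°. But Eb (Eb–G–Bb) is foreign: the diatonic vii° on degree 7 is Edim, whereas Eb comes from F minor. It is labeled bVII.

i, ii°, bVII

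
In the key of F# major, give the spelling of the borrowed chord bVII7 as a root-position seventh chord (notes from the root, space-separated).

The root of bVII7 is the lowered 7th degree: E# becomes E. Stacking thirds in F# minor on E gives E–G#–B–D.

E G# B D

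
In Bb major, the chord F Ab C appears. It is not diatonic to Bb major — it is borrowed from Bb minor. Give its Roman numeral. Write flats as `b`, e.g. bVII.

F is scale degree 5 in Bb major. The diatonic chord on degree 5 would be F (V), but F–Ab–C is the minor chord from Bb minor. As a borrowed chord it is labeled v.

v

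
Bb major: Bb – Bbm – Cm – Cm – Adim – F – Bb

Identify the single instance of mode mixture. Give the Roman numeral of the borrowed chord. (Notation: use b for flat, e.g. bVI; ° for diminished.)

i

Bb major has the diatonic set Bb, Cm, Dm, Eb, F, Gm, Adim. Bb, Cm, Adim and F all belong to that set. Bbm (Bb–Db–F) doesn't fit — on degree 1 Bb major would have Bb (I). Bbm is the degree-1 chord of Bb minor, so it is the borrowed i.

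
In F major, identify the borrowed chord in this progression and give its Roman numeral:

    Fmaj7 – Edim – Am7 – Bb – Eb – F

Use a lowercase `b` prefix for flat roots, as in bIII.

bVII

In F major the diatonic chords are F, Gm, Am, Bb, C, Dm, Edim. Of the given chords, Fmaj7, Edim, Am7, Bb and F are diatonic. Eb (Eb–G–Bb) is not: scale degree 7 in F major carries Edim (vii°). In F minor the chord on that degree is Eb, so here it functions as bVII, borrowed from the parallel minor.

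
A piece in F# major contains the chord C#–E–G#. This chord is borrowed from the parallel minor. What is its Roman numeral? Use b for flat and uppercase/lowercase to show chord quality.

v

C# is scale degree 5 in F# major. The diatonic chord on degree 5 would be C# (V), but C#–E–G# is the minor chord from F# minor. As a borrowed chord it is labeled v.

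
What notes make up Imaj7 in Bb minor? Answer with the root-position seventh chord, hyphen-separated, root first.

The root, Bb, is scale degree 1 — the same note in Bb minor and Bb major; only the chord quality changes. Building the major-seventh chord from the parallel major on Bb: Bb–D–F–A.

Bb-D-F-A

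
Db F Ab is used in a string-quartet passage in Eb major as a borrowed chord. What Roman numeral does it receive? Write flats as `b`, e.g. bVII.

bVII

The root Db is the lowered 7th scale degree — diatonically Eb major has D there. The diatonic chord on degree 7 would be Ddim (vii°), but Db–F–Ab is the major chord from Eb minor. As a borrowed chord it is labeled bVII.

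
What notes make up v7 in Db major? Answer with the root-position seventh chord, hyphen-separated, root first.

Ab-Cb-Eb-Gb

The root, Ab, is scale degree 5 — the same note in Db major and Db minor; only the chord quality changes. In Db minor the chord on Ab is Ab–Cb–Eb–Gb.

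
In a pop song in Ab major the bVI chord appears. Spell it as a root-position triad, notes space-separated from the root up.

Fb Ab Cb

The root of bVI is the lowered 6th degree: F becomes Fb. Stacking thirds in Ab minor on Fb gives Fb–Ab–Cb.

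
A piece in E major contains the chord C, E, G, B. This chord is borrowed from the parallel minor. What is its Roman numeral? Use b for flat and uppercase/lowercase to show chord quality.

In E major scale degree 6 is C#; C is its lowered form, from E minor. C–E–G–B is a major-seventh chord — the form found in E minor, not the diatonic vi (C#m). Borrowed into E major it is written bVImaj7.

bVImaj7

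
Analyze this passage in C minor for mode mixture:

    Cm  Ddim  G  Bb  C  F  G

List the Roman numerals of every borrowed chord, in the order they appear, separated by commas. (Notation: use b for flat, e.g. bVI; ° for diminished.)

I, IV

C minor has the diatonic set Cm, Ddim, Eb, Fm, G, Ab, Bb (with V from harmonic minor). Cm, Ddim, G and Bb all belong to that set. C (C–E–G) is not: scale degree 1 in C minor carries Cm (i). In C major the chord on that degree is C, so here it functions as I, borrowed from the parallel major. But F (F–A–C) is foreign: the diatonic iv on degree 4 is Fm, whereas F comes from C major. It is labeled IV.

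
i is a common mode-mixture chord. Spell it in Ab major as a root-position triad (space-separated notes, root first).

i is built on scale degree 1, which is Ab in both Ab major and its parallel. In Ab minor the chord on Ab is Ab–Cb–Eb.

Ab Cb Eb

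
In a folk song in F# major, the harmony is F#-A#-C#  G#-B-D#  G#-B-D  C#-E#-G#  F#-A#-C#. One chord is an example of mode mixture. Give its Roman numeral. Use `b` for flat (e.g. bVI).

The diatonic triads in F# major are F#, G#m, A#m, B, C#, D#m, E#dim. F#–A#–C# = F#, G#–B–D# = G#m and C#–E#–G# = C# are all diatonic. G#–B–D doesn't fit — on degree 2 F# major would have G#m (ii). G#dim is the degree-2 chord of F# minor, so it is the borrowed ii°.

ii°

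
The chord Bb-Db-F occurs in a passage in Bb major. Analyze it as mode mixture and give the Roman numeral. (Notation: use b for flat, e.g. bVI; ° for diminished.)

The root Bb is the diatonic 1st degree of Bb major; the borrowing shows in the chord quality. Diatonically Bb major has Bb (I) on that degree; Bb–Db–F is instead the minor chord native to Bb minor, so it takes the label i.

i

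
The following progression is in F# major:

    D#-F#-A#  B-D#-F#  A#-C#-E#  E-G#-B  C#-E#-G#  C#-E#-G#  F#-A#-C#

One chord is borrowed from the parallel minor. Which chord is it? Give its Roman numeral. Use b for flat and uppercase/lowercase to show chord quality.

bVII

The diatonic triads in F# major are F#, G#m, A#m, B, C#, D#m, E#dim. D#–F#–A# = D#m, B–D#–F# = B, A#–C#–E# = A#m, C#–E#–G# = C# and F#–A#–C# = F# are all diatonic. E–G#–B is not: scale degree 7 in F# major carries E#dim (vii°). In F# minor the chord on that degree is E, so here it functions as bVII, borrowed from the parallel minor.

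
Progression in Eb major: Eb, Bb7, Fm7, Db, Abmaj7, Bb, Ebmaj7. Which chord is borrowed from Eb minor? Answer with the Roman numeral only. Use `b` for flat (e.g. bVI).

bVII

The diatonic triads in Eb major are Eb, Fm, Gm, Ab, Bb, Cm, Ddim. Of the given chords, Eb, Bb7, Fm7, Abmaj7, Bb and Ebmaj7 are diatonic. But Db (Db–F–Ab) is foreign: the diatonic vii° on degree 7 is Ddim, whereas Db comes from Eb minor. It is labeled bVII.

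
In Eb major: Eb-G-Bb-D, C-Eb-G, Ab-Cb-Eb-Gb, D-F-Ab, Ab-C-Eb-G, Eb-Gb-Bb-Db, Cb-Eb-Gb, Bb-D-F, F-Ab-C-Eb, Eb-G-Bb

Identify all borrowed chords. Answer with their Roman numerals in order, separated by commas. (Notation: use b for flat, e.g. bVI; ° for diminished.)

iv7, i7, bVI

In Eb major the diatonic chords are Eb, Fm, Gm, Ab, Bb, Cm, Ddim. Eb–G–Bb–D = Ebmaj7, C–Eb–G = Cm, D–F–Ab = Ddim, Ab–C–Eb–G = Abmaj7, Bb–D–F = Bb, F–Ab–C–Eb = Fm7 and Eb–G–Bb = Eb are all diatonic. Ab–Cb–Eb–Gb is not: scale degree 4 in Eb major carries Ab (IV). In Eb minor the chord on that degree is Abm7, so here it functions as iv7, borrowed from the parallel minor. But Eb–Gb–Bb–Db is foreign: the diatonic I on degree 1 is Eb, whereas Ebm7 comes from Eb minor. It is labeled i7. But Cb–Eb–Gb is foreign: the diatonic vi on degree 6 is Cm, whereas Cb comes from Eb minor. It is labeled bVI.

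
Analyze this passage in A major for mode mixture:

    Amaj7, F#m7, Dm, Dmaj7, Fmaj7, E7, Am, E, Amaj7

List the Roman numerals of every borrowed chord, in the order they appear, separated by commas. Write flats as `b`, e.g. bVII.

iv, bVImaj7, i

The diatonic triads in A major are A, Bm, C#m, D, E, F#m, G#dim. Of the given chords, Amaj7, F#m7, Dmaj7, E7 and E are diatonic. Dm (D–F–A) is not: scale degree 4 in A major carries D (IV). In A minor the chord on that degree is Dm, so here it functions as iv, borrowed from the parallel minor. Fmaj7 (F–A–C–E) is not: scale degree 6 in A major carries F#m (vi). In A minor the chord on that degree is Fmaj7, so here it functions as bVImaj7, borrowed from the parallel minor. Am (A–C–E) is not: scale degree 1 in A major carries A (I). In A minor the chord on that degree is Am, so here it functions as i, borrowed from the parallel minor.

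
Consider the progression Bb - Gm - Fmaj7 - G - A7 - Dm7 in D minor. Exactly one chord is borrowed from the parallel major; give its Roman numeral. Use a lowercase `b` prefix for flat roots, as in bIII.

IV

In D minor (with V from harmonic minor) the diatonic chords are Dm, Edim, F, Gm, A, Bb, C. Bb, Gm, Fmaj7, A7 and Dm7 are all diatonic. But G (G–B–D) is foreign: the diatonic iv on degree 4 is Gm, whereas G comes from D major. It is labeled IV.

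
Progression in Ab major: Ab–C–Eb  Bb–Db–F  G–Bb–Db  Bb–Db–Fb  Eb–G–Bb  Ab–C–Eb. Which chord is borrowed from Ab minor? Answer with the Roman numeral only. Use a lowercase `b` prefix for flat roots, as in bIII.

ii°

In Ab major the diatonic chords are Ab, Bbm, Cm, Db, Eb, Fm, Gdim. Ab–C–Eb = Ab, Bb–Db–F = Bbm, G–Bb–Db = Gdim and Eb–G–Bb = Eb are all diatonic. But Bb–Db–Fb is foreign: the diatonic ii on degree 2 is Bbm, whereas Bbdim comes from Ab minor. It is labeled ii°.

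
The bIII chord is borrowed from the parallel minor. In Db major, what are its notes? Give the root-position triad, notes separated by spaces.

Fb Ab Cb

bIII is built on the lowered scale degree 3. In Db major degree 3 is F; lowered it becomes Fb. Stacking thirds in Db minor on Fb gives Fb–Ab–Cb.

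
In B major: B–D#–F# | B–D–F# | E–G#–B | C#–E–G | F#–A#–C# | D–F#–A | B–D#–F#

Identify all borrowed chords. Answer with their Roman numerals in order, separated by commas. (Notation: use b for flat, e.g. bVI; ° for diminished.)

i, ii°, bIII

B major has the diatonic set B, C#m, D#m, E, F#, G#m, A#dim. Of the given chords, B–D#–F# = B, E–G#–B = E and F#–A#–C# = F# are diatonic. B–D–F# is not: scale degree 1 in B major carries B (I). In B minor the chord on that degree is Bm, so here it functions as i, borrowed from the parallel minor. But C#–E–G is foreign: the diatonic ii on degree 2 is C#m, whereas C#dim comes from B minor. It is labeled ii°. D–F#–A is not: scale degree 3 in B major carries D#m (iii). In B minor the chord on that degree is D, so here it functions as bIII, borrowed from the parallel minor.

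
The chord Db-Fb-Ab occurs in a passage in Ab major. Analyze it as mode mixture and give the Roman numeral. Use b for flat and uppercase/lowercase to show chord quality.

iv

The root Db is the diatonic 4th degree of Ab major; the borrowing shows in the chord quality. Db–Fb–Ab is a minor chord — the form found in Ab minor, not the diatonic IV (Db). Borrowed into Ab major it is written iv.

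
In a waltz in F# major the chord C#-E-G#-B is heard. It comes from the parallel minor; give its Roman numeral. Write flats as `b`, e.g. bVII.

v7

C# is scale degree 5 in F# major. Diatonically F# major has C# (V) on that degree; C#–E–G#–B is instead the minor-seventh chord native to F# minor, so it takes the label v7.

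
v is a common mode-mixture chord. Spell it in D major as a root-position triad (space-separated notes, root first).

A C E

The root, A, is scale degree 5 — the same note in D major and D minor; only the chord quality changes. Building the minor chord from the parallel minor on A: A–C–E.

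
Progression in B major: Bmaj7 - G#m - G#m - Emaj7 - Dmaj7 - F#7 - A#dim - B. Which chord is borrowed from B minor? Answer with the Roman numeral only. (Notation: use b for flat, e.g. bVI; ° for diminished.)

The diatonic triads in B major are B, C#m, D#m, E, F#, G#m, A#dim. Bmaj7, G#m, Emaj7, F#7, A#dim and B all belong to that set. Dmaj7 (D–F#–A–C#) is not: scale degree 3 in B major carries D#m (iii). In B minor the chord on that degree is Dmaj7, so here it functions as bIIImaj7, borrowed from the parallel minor.

bIIImaj7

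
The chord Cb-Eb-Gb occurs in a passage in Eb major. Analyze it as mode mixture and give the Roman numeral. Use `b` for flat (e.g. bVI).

Cb is the lowered form of scale degree 6 in Eb major (the diatonic degree 6 is C). Diatonically Eb major has Cm (vi) on that degree; Cb–Eb–Gb is instead the major chord native to Eb minor, so it takes the label bVI.

bVI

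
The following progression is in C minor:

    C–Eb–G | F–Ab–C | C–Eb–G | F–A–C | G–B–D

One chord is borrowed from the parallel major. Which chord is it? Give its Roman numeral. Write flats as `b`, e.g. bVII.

The diatonic triads in C minor (with V from harmonic minor) are Cm, Ddim, Eb, Fm, G, Ab, Bb. C–Eb–G = Cm, F–Ab–C = Fm and G–B–D = G all belong to that set. F–A–C doesn't fit — on degree 4 C minor would have Fm (iv). F is the degree-4 chord of C major, so it is the borrowed IV.

IV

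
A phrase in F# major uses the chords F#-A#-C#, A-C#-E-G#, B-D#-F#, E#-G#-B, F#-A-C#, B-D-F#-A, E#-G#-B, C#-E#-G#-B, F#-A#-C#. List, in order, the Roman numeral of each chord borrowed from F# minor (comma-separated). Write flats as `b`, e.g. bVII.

bIIImaj7, i, iv7

The diatonic triads in F# major are F#, G#m, A#m, B, C#, D#m, E#dim. F#–A#–C# = F#, B–D#–F# = B, E#–G#–B = E#dim and C#–E#–G#–B = C#7 are all diatonic. A–C#–E–G# doesn't fit — on degree 3 F# major would have A#m (iii). Amaj7 is the degree-3 chord of F# minor, so it is the borrowed bIIImaj7. F#–A–C# is not: scale degree 1 in F# major carries F# (I). In F# minor the chord on that degree is F#m, so here it functions as i, borrowed from the parallel minor. B–D–F#–A is not: scale degree 4 in F# major carries B (IV). In F# minor the chord on that degree is Bm7, so here it functions as iv7, borrowed from the parallel minor.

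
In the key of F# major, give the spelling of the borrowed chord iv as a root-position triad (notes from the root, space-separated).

B D F#

The root, B, is scale degree 4 — the same note in F# major and F# minor; only the chord quality changes. Building the minor chord from the parallel minor on B: B–D–F#.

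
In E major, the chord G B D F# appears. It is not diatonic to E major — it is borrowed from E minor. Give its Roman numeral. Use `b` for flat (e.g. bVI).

bIIImaj7

G is the lowered form of scale degree 3 in E major (the diatonic degree 3 is G#). Diatonically E major has G#m (iii) on that degree; G–B–D–F# is instead the major-seventh chord native to E minor, so it takes the label bIIImaj7.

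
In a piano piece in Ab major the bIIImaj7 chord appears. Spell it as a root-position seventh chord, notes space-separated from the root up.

bIIImaj7 is built on the lowered scale degree 3. In Ab major degree 3 is C; lowered it becomes Cb. In Ab minor the chord on Cb is Cb–Eb–Gb–Bb.

Cb Eb Gb Bb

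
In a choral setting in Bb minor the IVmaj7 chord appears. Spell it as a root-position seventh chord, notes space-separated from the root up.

IVmaj7 is built on scale degree 4, which is Eb in both Bb minor and its parallel. Building the major-seventh chord from the parallel major on Eb: Eb–G–Bb–D.

Eb G Bb D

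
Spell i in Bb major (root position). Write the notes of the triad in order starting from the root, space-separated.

Bb Db F

The root, Bb, is scale degree 1 — the same note in Bb major and Bb minor; only the chord quality changes. In Bb minor the chord on Bb is Bb–Db–F.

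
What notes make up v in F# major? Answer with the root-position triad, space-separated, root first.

C# E G#

The root, C#, is scale degree 5 — the same note in F# major and F# minor; only the chord quality changes. Stacking thirds in F# minor on C# gives C#–E–G#.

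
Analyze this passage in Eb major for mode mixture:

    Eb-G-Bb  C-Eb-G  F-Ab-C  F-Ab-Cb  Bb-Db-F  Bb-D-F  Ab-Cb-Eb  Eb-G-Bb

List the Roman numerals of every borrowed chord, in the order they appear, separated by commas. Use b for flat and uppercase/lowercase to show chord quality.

Eb major has the diatonic set Eb, Fm, Gm, Ab, Bb, Cm, Ddim. Eb–G–Bb = Eb, C–Eb–G = Cm, F–Ab–C = Fm and Bb–D–F = Bb are all diatonic. But F–Ab–Cb is foreign: the diatonic ii on degree 2 is Fm, whereas Fdim comes from Eb minor. It is labeled ii°. Bb–Db–F is not: scale degree 5 in Eb major carries Bb (V). In Eb minor the chord on that degree is Bbm, so here it functions as v, borrowed from the parallel minor. Ab–Cb–Eb is not: scale degree 4 in Eb major carries Ab (IV). In Eb minor the chord on that degree is Abm, so here it functions as iv, borrowed from the parallel minor.

ii°, v, iv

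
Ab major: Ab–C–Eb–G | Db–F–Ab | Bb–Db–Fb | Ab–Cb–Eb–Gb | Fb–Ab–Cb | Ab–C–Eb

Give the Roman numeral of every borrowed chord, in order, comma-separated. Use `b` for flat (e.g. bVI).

The diatonic triads in Ab major are Ab, Bbm, Cm, Db, Eb, Fm, Gdim. Of the given chords, Ab–C–Eb–G = Abmaj7, Db–F–Ab = Db and Ab–C–Eb = Ab are diatonic. Bb–Db–Fb doesn't fit — on degree 2 Ab major would have Bbm (ii). Bbdim is the degree-2 chord of Ab minor, so it is the borrowed ii°. But Ab–Cb–Eb–Gb is foreign: the diatonic I on degree 1 is Ab, whereas Abm7 comes from Ab minor. It is labeled i7. Fb–Ab–Cb doesn't fit — on degree 6 Ab major would have Fm (vi). Fb is the degree-6 chord of Ab minor, so it is the borrowed bVI.

ii°, i7, bVI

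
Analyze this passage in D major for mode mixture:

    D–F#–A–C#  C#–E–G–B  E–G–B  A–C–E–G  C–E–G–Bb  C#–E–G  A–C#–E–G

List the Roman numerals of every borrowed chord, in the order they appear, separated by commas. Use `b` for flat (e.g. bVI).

v7, bVII7

The diatonic triads in D major are D, Em, F#m, G, A, Bm, C#dim. D–F#–A–C# = Dmaj7, C#–E–G–B = C#m7b5, E–G–B = Em, C#–E–G = C#dim and A–C#–E–G = A7 all belong to that set. A–C–E–G doesn't fit — on degree 5 D major would have A (V). Am7 is the degree-5 chord of D minor, so it is the borrowed v7. C–E–G–Bb doesn't fit — on degree 7 D major would have C#dim (vii°). C7 is the degree-7 chord of D minor, so it is the borrowed bVII7.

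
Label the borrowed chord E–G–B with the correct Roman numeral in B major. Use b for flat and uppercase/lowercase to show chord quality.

iv

The root E is the diatonic 4th degree of B major; the borrowing shows in the chord quality. E–G–B is a minor chord — the form found in B minor, not the diatonic IV (E). Borrowed into B major it is written iv.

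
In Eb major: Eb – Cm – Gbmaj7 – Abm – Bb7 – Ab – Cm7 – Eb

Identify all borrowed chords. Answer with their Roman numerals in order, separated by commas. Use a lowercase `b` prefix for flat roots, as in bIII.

bIIImaj7, iv

In Eb major the diatonic chords are Eb, Fm, Gm, Ab, Bb, Cm, Ddim. Eb, Cm, Bb7, Ab and Cm7 all belong to that set. But Gbmaj7 (Gb–Bb–Db–F) is foreign: the diatonic iii on degree 3 is Gm, whereas Gbmaj7 comes from Eb minor. It is labeled bIIImaj7. Abm (Ab–Cb–Eb) is not: scale degree 4 in Eb major carries Ab (IV). In Eb minor the chord on that degree is Abm, so here it functions as iv, borrowed from the parallel minor.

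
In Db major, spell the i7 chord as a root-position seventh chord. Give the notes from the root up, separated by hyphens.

i7 is built on scale degree 1, which is Db in both Db major and its parallel. In Db minor the chord on Db is Db–Fb–Ab–Cb.

Db-Fb-Ab-Cb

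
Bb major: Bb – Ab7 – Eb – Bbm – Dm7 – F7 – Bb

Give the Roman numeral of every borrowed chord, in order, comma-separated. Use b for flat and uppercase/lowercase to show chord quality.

bVII7, i

In Bb major the diatonic chords are Bb, Cm, Dm, Eb, F, Gm, Adim. Bb, Eb, Dm7 and F7 all belong to that set. But Ab7 (Ab–C–Eb–Gb) is foreign: the diatonic vii° on degree 7 is Adim, whereas Ab7 comes from Bb minor. It is labeled bVII7. But Bbm (Bb–Db–F) is foreign: the diatonic I on degree 1 is Bb, whereas Bbm comes from Bb minor. It is labeled i.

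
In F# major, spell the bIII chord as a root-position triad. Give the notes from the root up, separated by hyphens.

A-C#-E

Scale degree 3 in F# major is A#. bIII uses the lowered form, A, taken from F# minor. Building the major chord from the parallel minor on A: A–C#–E.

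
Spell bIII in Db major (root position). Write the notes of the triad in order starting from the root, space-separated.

Scale degree 3 in Db major is F. bIII uses the lowered form, Fb, taken from Db minor. Building the major chord from the parallel minor on Fb: Fb–Ab–Cb.

Fb Ab Cb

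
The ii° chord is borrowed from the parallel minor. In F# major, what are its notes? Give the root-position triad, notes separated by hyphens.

ii° is built on scale degree 2, which is G# in both F# major and its parallel. Stacking thirds in F# minor on G# gives G#–B–D.

G#-B-D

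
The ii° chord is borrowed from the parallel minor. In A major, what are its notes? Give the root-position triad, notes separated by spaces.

The root, B, is scale degree 2 — the same note in A major and A minor; only the chord quality changes. Stacking thirds in A minor on B gives B–D–F.

B D F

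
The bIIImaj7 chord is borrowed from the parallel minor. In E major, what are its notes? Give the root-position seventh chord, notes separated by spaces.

The root of bIIImaj7 is the lowered 3rd degree: G# becomes G. Stacking thirds in E minor on G gives G–B–D–F#.

G B D F#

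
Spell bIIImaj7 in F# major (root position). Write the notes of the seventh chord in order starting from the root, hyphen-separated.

A-C#-E-G#

Scale degree 3 in F# major is A#. bIIImaj7 uses the lowered form, A, taken from F# minor. Stacking thirds in F# minor on A gives A–C#–E–G#.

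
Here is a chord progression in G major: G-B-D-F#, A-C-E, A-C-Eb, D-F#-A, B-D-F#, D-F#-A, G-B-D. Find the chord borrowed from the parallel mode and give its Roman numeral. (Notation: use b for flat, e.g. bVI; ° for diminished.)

ii°

G major has the diatonic set G, Am, Bm, C, D, Em, F#dim. G–B–D–F# = Gmaj7, A–C–E = Am, D–F#–A = D, B–D–F# = Bm and G–B–D = G all belong to that set. But A–C–Eb is foreign: the diatonic ii on degree 2 is Am, whereas Adim comes from G minor. It is labeled ii°.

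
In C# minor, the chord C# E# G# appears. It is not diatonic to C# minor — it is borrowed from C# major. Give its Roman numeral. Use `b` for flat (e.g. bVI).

I

The root C# is the diatonic 1st degree of C# minor; the borrowing shows in the chord quality. Diatonically C# minor has C#m (i) on that degree; C#–E#–G# is instead the major chord native to C# major, so it takes the label I.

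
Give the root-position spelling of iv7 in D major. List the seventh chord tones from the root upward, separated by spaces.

G Bb D F

iv7 is built on scale degree 4, which is G in both D major and its parallel. In D minor the chord on G is G–Bb–D–F.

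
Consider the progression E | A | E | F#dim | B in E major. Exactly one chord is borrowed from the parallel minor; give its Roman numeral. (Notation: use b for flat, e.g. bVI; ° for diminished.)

ii°

The diatonic triads in E major are E, F#m, G#m, A, B, C#m, D#dim. Of the given chords, E, A and B are diatonic. But F#dim (F#–A–C) is foreign: the diatonic ii on degree 2 is F#m, whereas F#dim comes from E minor. It is labeled ii°.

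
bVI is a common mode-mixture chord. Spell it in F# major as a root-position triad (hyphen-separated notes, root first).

Scale degree 6 in F# major is D#. bVI uses the lowered form, D, taken from F# minor. Building the major chord from the parallel minor on D: D–F#–A.

D-F#-A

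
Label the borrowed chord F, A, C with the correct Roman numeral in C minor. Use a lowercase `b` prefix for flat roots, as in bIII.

IV

F is scale degree 4 in C minor. F–A–C is a major chord — the form found in C major, not the diatonic iv (Fm). Borrowed into C minor it is written IV.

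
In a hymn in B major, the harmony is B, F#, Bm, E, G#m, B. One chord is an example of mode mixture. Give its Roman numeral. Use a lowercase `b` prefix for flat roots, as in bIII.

In B major the diatonic chords are B, C#m, D#m, E, F#, G#m, A#dim. Of the given chords, B, F#, E and G#m are diatonic. Bm (B–D–F#) is not: scale degree 1 in B major carries B (I). In B minor the chord on that degree is Bm, so here it functions as i, borrowed from the parallel minor.

i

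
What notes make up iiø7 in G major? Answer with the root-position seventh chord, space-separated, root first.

A C Eb G

iiø7 is built on scale degree 2, which is A in both G major and its parallel. In G minor the chord on A is A–C–Eb–G.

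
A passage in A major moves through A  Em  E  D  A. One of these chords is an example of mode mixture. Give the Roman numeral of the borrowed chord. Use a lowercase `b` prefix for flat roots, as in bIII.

v

The diatonic triads in A major are A, Bm, C#m, D, E, F#m, G#dim. Of the given chords, A, E and D are diatonic. Em (E–G–B) is not: scale degree 5 in A major carries E (V). In A minor the chord on that degree is Em, so here it functions as v, borrowed from the parallel minor.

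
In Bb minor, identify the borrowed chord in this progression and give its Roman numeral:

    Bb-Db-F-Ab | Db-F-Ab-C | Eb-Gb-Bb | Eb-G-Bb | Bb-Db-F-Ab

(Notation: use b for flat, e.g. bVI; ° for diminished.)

The diatonic triads in Bb minor (with V from harmonic minor) are Bbm, Cdim, Db, Ebm, F, Gb, Ab. Bb–Db–F–Ab = Bbm7, Db–F–Ab–C = Dbmaj7 and Eb–Gb–Bb = Ebm are all diatonic. Eb–G–Bb is not: scale degree 4 in Bb minor carries Ebm (iv). In Bb major the chord on that degree is Eb, so here it functions as IV, borrowed from the parallel major.

IV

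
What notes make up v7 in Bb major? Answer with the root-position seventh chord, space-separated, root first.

The root, F, is scale degree 5 — the same note in Bb major and Bb minor; only the chord quality changes. Building the minor-seventh chord from the parallel minor on F: F–Ab–C–Eb.

F Ab C Eb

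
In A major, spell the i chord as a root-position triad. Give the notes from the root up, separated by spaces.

A C E

The root, A, is scale degree 1 — the same note in A major and A minor; only the chord quality changes. Stacking thirds in A minor on A gives A–C–E.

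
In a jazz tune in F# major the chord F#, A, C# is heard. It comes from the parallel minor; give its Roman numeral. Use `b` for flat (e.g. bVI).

The root F# is the diatonic 1st degree of F# major; the borrowing shows in the chord quality. F#–A–C# is a minor chord — the form found in F# minor, not the diatonic I (F#). Borrowed into F# major it is written i.

i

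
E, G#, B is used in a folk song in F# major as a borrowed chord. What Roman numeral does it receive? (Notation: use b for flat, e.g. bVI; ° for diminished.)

E is the lowered form of scale degree 7 in F# major (the diatonic degree 7 is E#). E–G#–B is a major chord — the form found in F# minor, not the diatonic vii° (E#dim). Borrowed into F# major it is written bVII.

bVII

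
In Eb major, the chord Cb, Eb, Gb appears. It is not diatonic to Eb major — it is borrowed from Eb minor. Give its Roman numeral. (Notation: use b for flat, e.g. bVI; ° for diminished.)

bVI

Cb is the lowered form of scale degree 6 in Eb major (the diatonic degree 6 is C). The diatonic chord on degree 6 would be Cm (vi), but Cb–Eb–Gb is the major chord from Eb minor. As a borrowed chord it is labeled bVI.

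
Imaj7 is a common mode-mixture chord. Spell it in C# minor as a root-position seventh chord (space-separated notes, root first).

C# E# G# B#

The root, C#, is scale degree 1 — the same note in C# minor and C# major; only the chord quality changes. Building the major-seventh chord from the parallel major on C#: C#–E#–G#–B#.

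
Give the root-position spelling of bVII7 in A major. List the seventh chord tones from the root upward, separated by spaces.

G B D F

bVII7 is built on the lowered scale degree 7. In A major degree 7 is G#; lowered it becomes G. Stacking thirds in A minor on G gives G–B–D–F.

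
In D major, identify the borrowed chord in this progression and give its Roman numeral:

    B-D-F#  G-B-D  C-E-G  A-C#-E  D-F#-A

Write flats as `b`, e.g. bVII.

In D major the diatonic chords are D, Em, F#m, G, A, Bm, C#dim. Of the given chords, B–D–F# = Bm, G–B–D = G, A–C#–E = A and D–F#–A = D are diatonic. But C–E–G is foreign: the diatonic vii° on degree 7 is C#dim, whereas C comes from D minor. It is labeled bVII.

bVII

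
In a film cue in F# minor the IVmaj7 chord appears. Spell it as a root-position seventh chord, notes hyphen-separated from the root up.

IVmaj7 is built on scale degree 4, which is B in both F# minor and its parallel. In F# major the chord on B is B–D#–F#–A#.

B-D#-F#-A#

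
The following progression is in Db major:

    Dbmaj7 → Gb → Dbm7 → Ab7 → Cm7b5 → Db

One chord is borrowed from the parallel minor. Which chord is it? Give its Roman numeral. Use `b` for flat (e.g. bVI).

Db major has the diatonic set Db, Ebm, Fm, Gb, Ab, Bbm, Cdim. Dbmaj7, Gb, Ab7, Cm7b5 and Db all belong to that set. But Dbm7 (Db–Fb–Ab–Cb) is foreign: the diatonic I on degree 1 is Db, whereas Dbm7 comes from Db minor. It is labeled i7.

i7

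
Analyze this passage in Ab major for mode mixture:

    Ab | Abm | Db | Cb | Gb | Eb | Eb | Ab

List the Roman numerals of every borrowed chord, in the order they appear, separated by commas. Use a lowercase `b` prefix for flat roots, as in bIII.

Ab major has the diatonic set Ab, Bbm, Cm, Db, Eb, Fm, Gdim. Ab, Db and Eb all belong to that set. Abm (Ab–Cb–Eb) is not: scale degree 1 in Ab major carries Ab (I). In Ab minor the chord on that degree is Abm, so here it functions as i, borrowed from the parallel minor. But Cb (Cb–Eb–Gb) is foreign: the diatonic iii on degree 3 is Cm, whereas Cb comes from Ab minor. It is labeled bIII. Gb (Gb–Bb–Db) doesn't fit — on degree 7 Ab major would have Gdim (vii°). Gb is the degree-7 chord of Ab minor, so it is the borrowed bVII.

i, bIII, bVII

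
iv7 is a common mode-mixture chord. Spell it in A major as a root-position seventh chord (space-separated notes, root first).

The root, D, is scale degree 4 — the same note in A major and A minor; only the chord quality changes. In A minor the chord on D is D–F–A–C.

D F A C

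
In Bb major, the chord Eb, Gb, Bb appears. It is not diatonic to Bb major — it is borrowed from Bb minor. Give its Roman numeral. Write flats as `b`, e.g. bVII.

iv

The root Eb is the diatonic 4th degree of Bb major; the borrowing shows in the chord quality. Eb–Gb–Bb is a minor chord — the form found in Bb minor, not the diatonic IV (Eb). Borrowed into Bb major it is written iv.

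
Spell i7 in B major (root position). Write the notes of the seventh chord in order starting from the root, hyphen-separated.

i7 is built on scale degree 1, which is B in both B major and its parallel. In B minor the chord on B is B–D–F#–A.

B-D-F#-A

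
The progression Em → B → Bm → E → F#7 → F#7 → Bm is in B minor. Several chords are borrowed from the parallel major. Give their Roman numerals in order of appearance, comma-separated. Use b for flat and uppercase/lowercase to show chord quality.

B minor has the diatonic set Bm, C#dim, D, Em, F#, G, A (with V from harmonic minor). Of the given chords, Em, Bm and F#7 are diatonic. B (B–D#–F#) doesn't fit — on degree 1 B minor would have Bm (i). B is the degree-1 chord of B major, so it is the borrowed I. E (E–G#–B) doesn't fit — on degree 4 B minor would have Em (iv). E is the degree-4 chord of B major, so it is the borrowed IV.

I, IV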